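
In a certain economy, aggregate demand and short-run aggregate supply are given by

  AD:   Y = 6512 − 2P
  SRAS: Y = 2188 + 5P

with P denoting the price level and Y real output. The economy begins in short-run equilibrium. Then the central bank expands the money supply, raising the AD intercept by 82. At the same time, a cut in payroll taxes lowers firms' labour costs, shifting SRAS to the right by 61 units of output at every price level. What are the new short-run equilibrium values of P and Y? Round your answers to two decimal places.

P = 620.71, Y = 5352.57

After both shocks: AD is Y = 6594 − 2P and SRAS is Y = 2249 + 5P.
Setting them equal: 4345 = 7P, so P = 620.71.
Substituting into AD, Y = 5352.57.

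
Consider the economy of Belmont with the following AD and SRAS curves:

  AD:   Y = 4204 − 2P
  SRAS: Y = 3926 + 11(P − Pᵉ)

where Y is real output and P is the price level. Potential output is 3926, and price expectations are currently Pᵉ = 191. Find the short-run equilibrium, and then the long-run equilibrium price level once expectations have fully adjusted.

Short run: P = 183, Y = 3838. Long run: P = 139.

Short run: with Pᵉ = 191, SRAS is Y = 1825 + 11P. Setting AD = SRAS gives 2379 = 13P, so P = 183 and Y = 4204 − 2·183 = 3838.
Output 3838 is below potential 3926, so over time expected prices fall and SRAS shifts right until Y returns to 3926.
Long run: Y = 3926 on the AD curve gives 3926 = 4204 − 2P, so P = 139.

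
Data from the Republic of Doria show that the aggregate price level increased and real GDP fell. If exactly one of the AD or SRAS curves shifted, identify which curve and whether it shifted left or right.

P rose and Y fell. An AD shift moves P and Y in the same direction; an SRAS shift moves them in opposite directions.
Here P and Y moved in opposite directions, so the SRAS curve shifted.
Since Y fell, SRAS shifted left.

SRAS shifted left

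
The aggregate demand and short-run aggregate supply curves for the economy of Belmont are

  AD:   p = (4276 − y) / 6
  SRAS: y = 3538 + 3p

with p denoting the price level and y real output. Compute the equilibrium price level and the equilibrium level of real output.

p = 82, y = 3784

Rearrange AD to y = 4276 − 6p.
Set AD = SRAS: 4276 − 6p = 3538 + 3p, so 738 = 9p and p = 82.
Then y = 4276 − 6·82 = 3784.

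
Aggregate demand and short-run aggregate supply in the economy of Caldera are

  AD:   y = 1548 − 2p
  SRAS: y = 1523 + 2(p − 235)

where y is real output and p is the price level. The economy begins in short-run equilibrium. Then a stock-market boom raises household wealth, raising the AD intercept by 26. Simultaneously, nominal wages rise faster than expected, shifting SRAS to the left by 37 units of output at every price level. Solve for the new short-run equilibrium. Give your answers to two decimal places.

p = 139.50, y = 1295.00

After both shocks: AD is y = 1574 − 2p and SRAS is y = 1016 + 2p.
Setting them equal: 558 = 4p, so p = 139.50.
Substituting into AD, y = 1295.00.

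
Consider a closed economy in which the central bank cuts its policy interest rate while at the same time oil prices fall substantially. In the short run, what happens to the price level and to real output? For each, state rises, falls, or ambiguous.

The first event is a positive demand shock: AD shifts right, which by itself pushes P up and Y up.
The second is a favourable supply shock: SRAS shifts right, which by itself pushes P down and Y up.
The two shocks push P in opposite directions, so the effect on P is ambiguous. Both shocks push Y up, so Y rises.

Price level: ambiguous; output: rises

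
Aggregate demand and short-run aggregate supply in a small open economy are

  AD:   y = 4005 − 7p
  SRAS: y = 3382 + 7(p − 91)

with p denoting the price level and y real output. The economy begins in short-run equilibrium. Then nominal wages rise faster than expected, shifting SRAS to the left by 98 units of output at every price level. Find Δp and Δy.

This is a negative supply shock: SRAS shifts left.
New SRAS: y = 2647 + 7p.
Set AD = SRAS: 4005 − 7p = 2647 + 7p, so 1358 = 14p and p = 97.
y = 4005 − 7·97 = 3326.
Initially p = 90, y = 3375, so Δp = +7 and Δy = -49.

Δp = +7, Δy = -49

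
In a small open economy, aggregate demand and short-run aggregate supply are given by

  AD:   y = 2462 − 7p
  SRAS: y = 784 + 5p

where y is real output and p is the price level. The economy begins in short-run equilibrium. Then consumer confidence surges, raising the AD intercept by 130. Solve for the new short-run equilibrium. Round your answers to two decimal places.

This is a positive demand shock: AD shifts right.
New AD: y = 2592 − 7p.
Set AD = SRAS: 2592 − 7p = 784 + 5p, so 1808 = 12p and p = 150.67.
Substituting into AD, y = 1537.33.

p = 150.67, y = 1537.33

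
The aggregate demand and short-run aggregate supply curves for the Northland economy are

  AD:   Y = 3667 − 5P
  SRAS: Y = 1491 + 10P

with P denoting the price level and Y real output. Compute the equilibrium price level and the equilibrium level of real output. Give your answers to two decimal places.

Set AD = SRAS: 3667 − 5P = 1491 + 10P, so 2176 = 15P and P = 145.07.
Substituting into AD, Y = 3667 − 5P = 2941.67.

P = 145.07, Y = 2941.67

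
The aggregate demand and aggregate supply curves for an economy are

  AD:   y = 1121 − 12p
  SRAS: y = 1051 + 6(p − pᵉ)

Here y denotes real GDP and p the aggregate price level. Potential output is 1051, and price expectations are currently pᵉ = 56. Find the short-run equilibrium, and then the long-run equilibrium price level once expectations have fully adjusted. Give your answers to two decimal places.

Short run: p = 22.56, y = 850.33. Long run: p = 5.83.

Short run: with pᵉ = 56, SRAS is y = 715 + 6p. Setting AD = SRAS gives 406 = 18p, so p = 22.56 and y = 1121 − 12p = 850.33.
Output 850.33 is below potential 1051, so over time expected prices fall and SRAS shifts right until y returns to 1051.
Long run: y = 1051 on the AD curve gives 1051 = 1121 − 12p, so p = 5.83.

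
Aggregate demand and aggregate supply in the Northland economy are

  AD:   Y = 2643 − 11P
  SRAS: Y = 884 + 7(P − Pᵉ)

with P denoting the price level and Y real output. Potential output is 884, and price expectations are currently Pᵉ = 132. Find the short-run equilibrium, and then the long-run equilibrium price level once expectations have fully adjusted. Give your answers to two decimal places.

Short run: with Pᵉ = 132, SRAS is Y = 7P − 40. Setting AD = SRAS gives 2683 = 18P, so P = 149.06 and Y = 2643 − 11P = 1003.39.
Output 1003.39 is above potential 884, so over time expected prices rise and SRAS shifts left until Y returns to 884.
Long run: Y = 884 on the AD curve gives 884 = 2643 − 11P, so P = 159.91.

Short run: P = 149.06, Y = 1003.39. Long run: P = 159.91.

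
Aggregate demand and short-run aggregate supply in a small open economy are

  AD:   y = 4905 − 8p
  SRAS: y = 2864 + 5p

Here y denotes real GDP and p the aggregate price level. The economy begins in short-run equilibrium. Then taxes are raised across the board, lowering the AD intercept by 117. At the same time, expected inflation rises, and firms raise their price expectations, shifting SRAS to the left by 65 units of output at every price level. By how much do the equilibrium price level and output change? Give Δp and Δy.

After both shocks: AD is y = 4788 − 8p and SRAS is y = 2799 + 5p.
Setting them equal: 1989 = 13p, so p = 153.
y = 4788 − 8·153 = 3564.
Initially p = 157, y = 3649, so Δp = -4 and Δy = -85.

Δp = -4, Δy = -85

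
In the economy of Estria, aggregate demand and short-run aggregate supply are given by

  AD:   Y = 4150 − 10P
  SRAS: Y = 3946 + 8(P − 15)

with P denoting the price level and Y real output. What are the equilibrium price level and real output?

P = 18, Y = 3970

Write SRAS as Y = 3946 + 8P − 120 = 3826 + 8P.
Set AD = SRAS: 4150 − 10P = 3826 + 8P, so 324 = 18P and P = 18.
Then Y = 4150 − 10·18 = 3970.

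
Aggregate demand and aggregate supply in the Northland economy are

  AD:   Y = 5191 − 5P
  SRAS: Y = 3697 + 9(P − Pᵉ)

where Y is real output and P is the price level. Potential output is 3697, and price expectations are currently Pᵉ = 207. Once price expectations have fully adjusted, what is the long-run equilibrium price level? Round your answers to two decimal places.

Short run: with Pᵉ = 207, SRAS is Y = 1834 + 9P. Setting AD = SRAS gives 3357 = 14P, so P = 239.79 and Y = 5191 − 5P = 3992.07.
Output 3992.07 is above potential 3697, so over time expected prices rise and SRAS shifts left until Y returns to 3697.
Long run: Y = 3697 on the AD curve gives 3697 = 5191 − 5P, so P = 298.80.

Long-run P = 298.80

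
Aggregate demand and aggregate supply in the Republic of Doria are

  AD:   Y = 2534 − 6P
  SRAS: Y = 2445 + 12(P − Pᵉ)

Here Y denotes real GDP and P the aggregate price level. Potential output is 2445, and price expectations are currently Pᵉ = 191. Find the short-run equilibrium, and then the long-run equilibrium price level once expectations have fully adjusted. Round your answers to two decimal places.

Short run: P = 132.28, Y = 1740.33. Long run: P = 14.83.

Short run: with Pᵉ = 191, SRAS is Y = 153 + 12P. Setting AD = SRAS gives 2381 = 18P, so P = 132.28 and Y = 2534 − 6P = 1740.33.
Output 1740.33 is below potential 2445, so over time expected prices fall and SRAS shifts right until Y returns to 2445.
Long run: Y = 2445 on the AD curve gives 2445 = 2534 − 6P, so P = 14.83.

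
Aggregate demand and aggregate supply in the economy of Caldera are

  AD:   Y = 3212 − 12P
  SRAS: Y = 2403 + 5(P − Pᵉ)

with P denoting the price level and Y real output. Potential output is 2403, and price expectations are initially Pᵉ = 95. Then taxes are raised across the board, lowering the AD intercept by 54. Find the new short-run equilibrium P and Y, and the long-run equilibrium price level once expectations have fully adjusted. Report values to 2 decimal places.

AD shifts left: new AD is Y = 3158 − 12P. With Pᵉ = 95, SRAS is Y = 1928 + 5P.
Short run: 3158 − 12P = 1928 + 5P gives 1230 = 17P, so P = 72.35 and Y = 3158 − 12P = 2289.76.
Y = 2289.76 is below potential 2403; expectations adjust and SRAS shifts right until Y = 2403.
Long run: on the new AD curve, 2403 = 3158 − 12P gives P = 62.92.

Short run: P = 72.35, Y = 2289.76. Long run: P = 62.92.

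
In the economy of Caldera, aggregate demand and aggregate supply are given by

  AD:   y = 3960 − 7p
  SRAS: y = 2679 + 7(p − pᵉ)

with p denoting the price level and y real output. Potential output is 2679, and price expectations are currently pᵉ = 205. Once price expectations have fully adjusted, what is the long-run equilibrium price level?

Long-run p = 183

Short run: with pᵉ = 205, SRAS is y = 1244 + 7p. Setting AD = SRAS gives 2716 = 14p, so p = 194 and y = 3960 − 7·194 = 2602.
Output 2602 is below potential 2679, so over time expected prices fall and SRAS shifts right until y returns to 2679.
Long run: y = 2679 on the AD curve gives 2679 = 3960 − 7p, so p = 183.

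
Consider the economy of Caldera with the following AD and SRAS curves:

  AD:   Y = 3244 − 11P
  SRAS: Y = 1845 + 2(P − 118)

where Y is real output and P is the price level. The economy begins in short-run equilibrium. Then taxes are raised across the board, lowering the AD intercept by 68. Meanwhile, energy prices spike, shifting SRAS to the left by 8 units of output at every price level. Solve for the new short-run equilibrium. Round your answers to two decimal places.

After both shocks: AD is Y = 3176 − 11P and SRAS is Y = 1601 + 2P.
Setting them equal: 1575 = 13P, so P = 121.15.
Substituting into AD, Y = 1843.31.

P = 121.15, Y = 1843.31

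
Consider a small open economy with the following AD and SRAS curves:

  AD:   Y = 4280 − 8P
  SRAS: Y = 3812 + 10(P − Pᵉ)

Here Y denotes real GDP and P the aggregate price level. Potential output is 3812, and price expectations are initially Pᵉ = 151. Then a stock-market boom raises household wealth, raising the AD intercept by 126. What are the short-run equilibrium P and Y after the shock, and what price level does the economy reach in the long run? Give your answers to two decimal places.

Short run: P = 116.89, Y = 3470.89. Long run: P = 74.25.

AD shifts right: new AD is Y = 4406 − 8P. With Pᵉ = 151, SRAS is Y = 2302 + 10P.
Short run: 4406 − 8P = 2302 + 10P gives 2104 = 18P, so P = 116.89 and Y = 4406 − 8P = 3470.89.
Y = 3470.89 is below potential 3812; expectations adjust and SRAS shifts right until Y = 3812.
Long run: on the new AD curve, 3812 = 4406 − 8P gives P = 74.25.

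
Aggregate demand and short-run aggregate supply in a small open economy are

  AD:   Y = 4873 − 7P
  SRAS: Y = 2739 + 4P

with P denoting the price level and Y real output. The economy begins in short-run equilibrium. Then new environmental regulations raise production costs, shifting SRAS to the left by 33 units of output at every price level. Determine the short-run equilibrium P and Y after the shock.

P = 197, Y = 3494

This is a negative supply shock: SRAS shifts left.
New SRAS: Y = 2706 + 4P.
Set AD = SRAS: 4873 − 7P = 2706 + 4P, so 2167 = 11P and P = 197.
Y = 4873 − 7·197 = 3494.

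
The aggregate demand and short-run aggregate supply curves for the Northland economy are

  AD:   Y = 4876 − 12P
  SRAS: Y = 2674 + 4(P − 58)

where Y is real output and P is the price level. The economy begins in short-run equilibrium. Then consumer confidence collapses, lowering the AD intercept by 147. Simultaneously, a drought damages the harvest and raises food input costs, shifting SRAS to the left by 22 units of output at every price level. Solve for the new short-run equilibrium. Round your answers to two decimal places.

After both shocks: AD is Y = 4729 − 12P and SRAS is Y = 2420 + 4P.
Setting them equal: 2309 = 16P, so P = 144.31.
Substituting into AD, Y = 2997.25.

P = 144.31, Y = 2997.25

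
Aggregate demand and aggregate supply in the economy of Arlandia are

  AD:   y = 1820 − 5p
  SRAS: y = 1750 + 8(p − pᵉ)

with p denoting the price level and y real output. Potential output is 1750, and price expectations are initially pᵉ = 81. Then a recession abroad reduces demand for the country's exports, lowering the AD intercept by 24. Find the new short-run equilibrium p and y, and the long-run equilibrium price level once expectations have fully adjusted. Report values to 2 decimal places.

AD shifts left: new AD is y = 1796 − 5p. With pᵉ = 81, SRAS is y = 1102 + 8p.
Short run: 1796 − 5p = 1102 + 8p gives 694 = 13p, so p = 53.38 and y = 1796 − 5p = 1529.08.
y = 1529.08 is below potential 1750; expectations adjust and SRAS shifts right until y = 1750.
Long run: on the new AD curve, 1750 = 1796 − 5p gives p = 9.20.

Short run: p = 53.38, y = 1529.08. Long run: p = 9.20.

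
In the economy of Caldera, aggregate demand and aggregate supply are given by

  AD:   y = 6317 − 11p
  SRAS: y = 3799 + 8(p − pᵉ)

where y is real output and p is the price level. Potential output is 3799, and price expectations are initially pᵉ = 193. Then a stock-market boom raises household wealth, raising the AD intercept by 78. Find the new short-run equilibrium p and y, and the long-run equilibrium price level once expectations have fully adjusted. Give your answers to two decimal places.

Short run: p = 217.89, y = 3998.16. Long run: p = 236.00.

AD shifts right: new AD is y = 6395 − 11p. With pᵉ = 193, SRAS is y = 2255 + 8p.
Short run: 6395 − 11p = 2255 + 8p gives 4140 = 19p, so p = 217.89 and y = 6395 − 11p = 3998.16.
y = 3998.16 is above potential 3799; expectations adjust and SRAS shifts left until y = 3799.
Long run: on the new AD curve, 3799 = 6395 − 11p gives p = 236.00.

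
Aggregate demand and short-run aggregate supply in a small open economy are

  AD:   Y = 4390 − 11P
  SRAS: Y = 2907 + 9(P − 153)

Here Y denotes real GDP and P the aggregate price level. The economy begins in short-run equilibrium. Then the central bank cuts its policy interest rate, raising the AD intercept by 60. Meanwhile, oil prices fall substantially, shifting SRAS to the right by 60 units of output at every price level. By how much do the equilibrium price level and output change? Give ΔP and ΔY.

ΔP = +0, ΔY = +60

After both shocks: AD is Y = 4450 − 11P and SRAS is Y = 1590 + 9P.
Setting them equal: 2860 = 20P, so P = 143.
Y = 4450 − 11·143 = 2877.
Initially P = 143, Y = 2817, so ΔP = +0 and ΔY = +60.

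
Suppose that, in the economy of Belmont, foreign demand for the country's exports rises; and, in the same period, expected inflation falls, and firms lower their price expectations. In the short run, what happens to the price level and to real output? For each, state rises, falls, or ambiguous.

Price level: ambiguous; output: rises

The first event is a positive demand shock: AD shifts right, which by itself pushes P up and Y up.
The second is a favourable supply shock: SRAS shifts right, which by itself pushes P down and Y up.
The two shocks push P in opposite directions, so the effect on P is ambiguous. Both shocks push Y up, so Y rises.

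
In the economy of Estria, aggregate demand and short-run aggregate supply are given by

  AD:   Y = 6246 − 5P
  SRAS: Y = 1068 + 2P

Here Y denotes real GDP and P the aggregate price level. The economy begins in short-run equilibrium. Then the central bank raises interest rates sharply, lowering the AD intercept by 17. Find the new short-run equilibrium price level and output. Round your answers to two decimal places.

This is a negative demand shock: AD shifts left.
New AD: Y = 6229 − 5P.
Set AD = SRAS: 6229 − 5P = 1068 + 2P, so 5161 = 7P and P = 737.29.
Substituting into AD, Y = 2542.57.

P = 737.29, Y = 2542.57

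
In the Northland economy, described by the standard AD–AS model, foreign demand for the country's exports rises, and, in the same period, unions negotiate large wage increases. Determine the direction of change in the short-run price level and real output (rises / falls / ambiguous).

Price level: rises; output: ambiguous

The first event is a positive demand shock: AD shifts right, which by itself pushes P up and Y up.
The second is an adverse supply shock: SRAS shifts left, which by itself pushes P up and Y down.
Both shocks push P up, so P rises. The two shocks push Y in opposite directions, so the effect on Y is ambiguous.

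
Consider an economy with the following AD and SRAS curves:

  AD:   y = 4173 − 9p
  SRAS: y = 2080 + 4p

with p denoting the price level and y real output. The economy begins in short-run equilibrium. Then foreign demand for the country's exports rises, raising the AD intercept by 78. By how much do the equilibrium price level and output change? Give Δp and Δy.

This is a positive demand shock: AD shifts right.
New AD: y = 4251 − 9p.
Set AD = SRAS: 4251 − 9p = 2080 + 4p, so 2171 = 13p and p = 167.
y = 4251 − 9·167 = 2748.
Initially p = 161, y = 2724, so Δp = +6 and Δy = +24.

Δp = +6, Δy = +24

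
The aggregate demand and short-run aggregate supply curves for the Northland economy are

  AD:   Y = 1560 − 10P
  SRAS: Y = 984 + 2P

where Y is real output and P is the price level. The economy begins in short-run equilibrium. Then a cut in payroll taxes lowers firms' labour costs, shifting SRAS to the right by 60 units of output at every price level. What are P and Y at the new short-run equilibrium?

P = 43, Y = 1130

This is a positive supply shock: SRAS shifts right.
New SRAS: Y = 1044 + 2P.
Set AD = SRAS: 1560 − 10P = 1044 + 2P, so 516 = 12P and P = 43.
Y = 1560 − 10·43 = 1130.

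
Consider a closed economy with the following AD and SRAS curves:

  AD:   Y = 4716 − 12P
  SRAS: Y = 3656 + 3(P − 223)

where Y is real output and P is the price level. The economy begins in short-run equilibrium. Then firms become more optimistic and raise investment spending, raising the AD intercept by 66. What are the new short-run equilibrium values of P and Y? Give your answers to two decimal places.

P = 119.67, Y = 3346.00

This is a positive demand shock: AD shifts right.
New AD: Y = 4782 − 12P.
SRAS can be written Y = 2987 + 3P.
Set AD = SRAS: 4782 − 12P = 2987 + 3P, so 1795 = 15P and P = 119.67.
Substituting into AD, Y = 3346.00.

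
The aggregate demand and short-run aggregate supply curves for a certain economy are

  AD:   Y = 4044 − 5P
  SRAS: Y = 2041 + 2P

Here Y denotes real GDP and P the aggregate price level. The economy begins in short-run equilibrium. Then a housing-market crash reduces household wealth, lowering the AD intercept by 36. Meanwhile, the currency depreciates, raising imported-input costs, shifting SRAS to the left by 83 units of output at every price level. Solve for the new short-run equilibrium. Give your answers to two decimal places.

P = 292.86, Y = 2543.71

After both shocks: AD is Y = 4008 − 5P and SRAS is Y = 1958 + 2P.
Setting them equal: 2050 = 7P, so P = 292.86.
Substituting into AD, Y = 2543.71.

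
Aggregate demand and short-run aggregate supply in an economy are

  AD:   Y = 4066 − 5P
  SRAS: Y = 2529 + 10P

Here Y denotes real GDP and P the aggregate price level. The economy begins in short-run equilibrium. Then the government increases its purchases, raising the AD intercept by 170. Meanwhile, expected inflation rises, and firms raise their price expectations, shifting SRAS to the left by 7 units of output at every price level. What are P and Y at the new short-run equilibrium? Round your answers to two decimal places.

P = 114.27, Y = 3664.67

After both shocks: AD is Y = 4236 − 5P and SRAS is Y = 2522 + 10P.
Setting them equal: 1714 = 15P, so P = 114.27.
Substituting into AD, Y = 3664.67.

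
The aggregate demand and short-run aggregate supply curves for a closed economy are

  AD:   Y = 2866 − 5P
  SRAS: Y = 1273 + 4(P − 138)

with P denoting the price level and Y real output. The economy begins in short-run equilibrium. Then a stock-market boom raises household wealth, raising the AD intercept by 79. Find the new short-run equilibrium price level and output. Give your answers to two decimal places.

This is a positive demand shock: AD shifts right.
New AD: Y = 2945 − 5P.
SRAS can be written Y = 721 + 4P.
Set AD = SRAS: 2945 − 5P = 721 + 4P, so 2224 = 9P and P = 247.11.
Substituting into AD, Y = 1709.44.

P = 247.11, Y = 1709.44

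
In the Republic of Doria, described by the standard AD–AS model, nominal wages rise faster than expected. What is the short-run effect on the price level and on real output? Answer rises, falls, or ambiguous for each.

Price level: rises; output: falls

This is an adverse supply shock: SRAS shifts left.
Moving along the downward-sloping AD curve, P rises and Y falls.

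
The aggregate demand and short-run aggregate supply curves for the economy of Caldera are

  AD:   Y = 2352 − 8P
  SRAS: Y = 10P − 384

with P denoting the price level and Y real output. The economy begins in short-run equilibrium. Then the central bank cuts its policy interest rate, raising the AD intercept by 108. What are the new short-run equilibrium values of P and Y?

P = 158, Y = 1196

This is a positive demand shock: AD shifts right.
New AD: Y = 2460 − 8P.
Set AD = SRAS: 2460 − 8P = 10P − 384, so 2844 = 18P and P = 158.
Y = 2460 − 8·158 = 1196.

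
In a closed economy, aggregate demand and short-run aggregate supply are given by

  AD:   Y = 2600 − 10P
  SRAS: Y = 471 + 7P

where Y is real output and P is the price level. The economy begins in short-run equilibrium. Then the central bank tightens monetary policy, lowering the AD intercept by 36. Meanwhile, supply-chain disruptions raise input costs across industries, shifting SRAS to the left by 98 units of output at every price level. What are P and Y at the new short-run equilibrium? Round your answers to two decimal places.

P = 128.88, Y = 1275.18

After both shocks: AD is Y = 2564 − 10P and SRAS is Y = 373 + 7P.
Setting them equal: 2191 = 17P, so P = 128.88.
Substituting into AD, Y = 1275.18.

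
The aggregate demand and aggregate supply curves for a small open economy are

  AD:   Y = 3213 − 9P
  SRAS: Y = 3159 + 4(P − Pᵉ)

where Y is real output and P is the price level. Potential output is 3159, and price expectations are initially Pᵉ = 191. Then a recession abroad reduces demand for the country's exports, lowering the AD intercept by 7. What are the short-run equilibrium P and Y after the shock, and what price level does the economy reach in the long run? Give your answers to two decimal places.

Short run: P = 62.38, Y = 2644.54. Long run: P = 5.22.

AD shifts left: new AD is Y = 3206 − 9P. With Pᵉ = 191, SRAS is Y = 2395 + 4P.
Short run: 3206 − 9P = 2395 + 4P gives 811 = 13P, so P = 62.38 and Y = 3206 − 9P = 2644.54.
Y = 2644.54 is below potential 3159; expectations adjust and SRAS shifts right until Y = 3159.
Long run: on the new AD curve, 3159 = 3206 − 9P gives P = 5.22.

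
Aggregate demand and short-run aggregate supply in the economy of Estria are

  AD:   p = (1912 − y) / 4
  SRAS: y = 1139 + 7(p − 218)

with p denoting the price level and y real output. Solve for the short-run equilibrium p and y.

p = 209, y = 1076

Write SRAS as y = 1139 + 7p − 1526 = 7p − 387.
Rearrange AD to y = 1912 − 4p.
Set AD = SRAS: 1912 − 4p = 7p − 387, so 2299 = 11p and p = 209.
Then y = 1912 − 4·209 = 1076.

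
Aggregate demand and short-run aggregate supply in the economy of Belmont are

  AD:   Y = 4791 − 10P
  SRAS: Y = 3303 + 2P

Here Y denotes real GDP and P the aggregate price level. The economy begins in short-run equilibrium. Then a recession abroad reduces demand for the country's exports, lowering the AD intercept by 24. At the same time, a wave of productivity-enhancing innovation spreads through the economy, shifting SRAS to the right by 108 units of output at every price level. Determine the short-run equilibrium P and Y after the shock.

P = 113, Y = 3637

After both shocks: AD is Y = 4767 − 10P and SRAS is Y = 3411 + 2P.
Setting them equal: 1356 = 12P, so P = 113.
Y = 4767 − 10·113 = 3637.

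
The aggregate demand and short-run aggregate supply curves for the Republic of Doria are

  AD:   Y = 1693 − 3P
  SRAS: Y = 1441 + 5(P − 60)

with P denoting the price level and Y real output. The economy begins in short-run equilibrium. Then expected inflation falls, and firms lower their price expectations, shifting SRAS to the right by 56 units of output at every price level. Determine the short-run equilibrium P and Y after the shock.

This is a positive supply shock: SRAS shifts right.
New SRAS: Y = 1197 + 5P.
Set AD = SRAS: 1693 − 3P = 1197 + 5P, so 496 = 8P and P = 62.
Y = 1693 − 3·62 = 1507.

P = 62, Y = 1507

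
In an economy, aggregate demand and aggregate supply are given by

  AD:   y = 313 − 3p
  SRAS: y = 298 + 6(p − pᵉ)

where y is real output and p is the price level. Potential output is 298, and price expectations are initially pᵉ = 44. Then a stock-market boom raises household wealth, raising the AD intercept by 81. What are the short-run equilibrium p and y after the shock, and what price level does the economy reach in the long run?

AD shifts right: new AD is y = 394 − 3p. With pᵉ = 44, SRAS is y = 34 + 6p.
Short run: 394 − 3p = 34 + 6p gives 360 = 9p, so p = 40 and y = 394 − 3·40 = 274.
y = 274 is below potential 298; expectations adjust and SRAS shifts right until y = 298.
Long run: on the new AD curve, 298 = 394 − 3p gives p = 32.

Short run: p = 40, y = 274. Long run: p = 32.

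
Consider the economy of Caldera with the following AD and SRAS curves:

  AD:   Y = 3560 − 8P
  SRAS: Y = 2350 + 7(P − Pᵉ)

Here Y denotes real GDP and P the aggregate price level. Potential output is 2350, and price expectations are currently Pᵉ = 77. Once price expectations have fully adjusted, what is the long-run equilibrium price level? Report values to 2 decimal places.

Short run: with Pᵉ = 77, SRAS is Y = 1811 + 7P. Setting AD = SRAS gives 1749 = 15P, so P = 116.60 and Y = 3560 − 8P = 2627.20.
Output 2627.20 is above potential 2350, so over time expected prices rise and SRAS shifts left until Y returns to 2350.
Long run: Y = 2350 on the AD curve gives 2350 = 3560 − 8P, so P = 151.25.

Long-run P = 151.25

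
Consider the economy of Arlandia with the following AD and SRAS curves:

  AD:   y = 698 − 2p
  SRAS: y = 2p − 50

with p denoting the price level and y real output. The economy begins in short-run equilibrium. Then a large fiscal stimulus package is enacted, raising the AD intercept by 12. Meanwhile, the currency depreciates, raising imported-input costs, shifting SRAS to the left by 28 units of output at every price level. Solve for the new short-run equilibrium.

After both shocks: AD is y = 710 − 2p and SRAS is y = 2p − 78.
Setting them equal: 788 = 4p, so p = 197.
y = 710 − 2·197 = 316.

p = 197, y = 316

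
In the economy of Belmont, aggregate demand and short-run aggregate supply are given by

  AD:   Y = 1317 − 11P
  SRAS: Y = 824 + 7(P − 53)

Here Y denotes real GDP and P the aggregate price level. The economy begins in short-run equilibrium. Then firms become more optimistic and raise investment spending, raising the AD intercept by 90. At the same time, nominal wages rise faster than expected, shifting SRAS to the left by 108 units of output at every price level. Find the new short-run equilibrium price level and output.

After both shocks: AD is Y = 1407 − 11P and SRAS is Y = 345 + 7P.
Setting them equal: 1062 = 18P, so P = 59.
Y = 1407 − 11·59 = 758.

P = 59, Y = 758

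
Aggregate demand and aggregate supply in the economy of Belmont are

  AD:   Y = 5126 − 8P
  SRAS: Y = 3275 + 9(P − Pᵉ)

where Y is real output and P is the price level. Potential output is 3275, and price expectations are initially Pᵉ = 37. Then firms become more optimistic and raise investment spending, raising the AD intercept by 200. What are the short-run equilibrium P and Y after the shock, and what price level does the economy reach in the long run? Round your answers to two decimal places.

AD shifts right: new AD is Y = 5326 − 8P. With Pᵉ = 37, SRAS is Y = 2942 + 9P.
Short run: 5326 − 8P = 2942 + 9P gives 2384 = 17P, so P = 140.24 and Y = 5326 − 8P = 4204.12.
Y = 4204.12 is above potential 3275; expectations adjust and SRAS shifts left until Y = 3275.
Long run: on the new AD curve, 3275 = 5326 − 8P gives P = 256.38.

Short run: P = 140.24, Y = 4204.12. Long run: P = 256.38.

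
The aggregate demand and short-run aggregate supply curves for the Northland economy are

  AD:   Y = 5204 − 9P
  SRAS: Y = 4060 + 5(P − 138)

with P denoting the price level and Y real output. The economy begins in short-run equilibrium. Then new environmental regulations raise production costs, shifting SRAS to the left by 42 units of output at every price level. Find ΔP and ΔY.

ΔP = +3, ΔY = -27

This is a negative supply shock: SRAS shifts left.
New SRAS: Y = 3328 + 5P.
Set AD = SRAS: 5204 − 9P = 3328 + 5P, so 1876 = 14P and P = 134.
Y = 5204 − 9·134 = 3998.
Initially P = 131, Y = 4025, so ΔP = +3 and ΔY = -27.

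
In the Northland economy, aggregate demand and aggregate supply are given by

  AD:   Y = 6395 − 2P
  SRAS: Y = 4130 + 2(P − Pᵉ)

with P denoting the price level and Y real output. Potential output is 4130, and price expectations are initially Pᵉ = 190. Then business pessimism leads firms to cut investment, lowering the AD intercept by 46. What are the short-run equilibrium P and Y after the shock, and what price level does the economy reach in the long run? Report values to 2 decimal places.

Short run: P = 649.75, Y = 5049.50. Long run: P = 1109.50.

AD shifts left: new AD is Y = 6349 − 2P. With Pᵉ = 190, SRAS is Y = 3750 + 2P.
Short run: 6349 − 2P = 3750 + 2P gives 2599 = 4P, so P = 649.75 and Y = 6349 − 2P = 5049.50.
Y = 5049.50 is above potential 4130; expectations adjust and SRAS shifts left until Y = 4130.
Long run: on the new AD curve, 4130 = 6349 − 2P gives P = 1109.50.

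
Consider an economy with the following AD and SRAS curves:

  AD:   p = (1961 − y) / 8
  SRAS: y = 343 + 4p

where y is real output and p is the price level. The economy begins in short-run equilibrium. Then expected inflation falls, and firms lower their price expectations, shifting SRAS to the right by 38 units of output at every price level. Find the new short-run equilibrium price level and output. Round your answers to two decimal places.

p = 131.67, y = 907.67

This is a positive supply shock: SRAS shifts right.
New SRAS: y = 381 + 4p.
Set AD = SRAS: 1961 − 8p = 381 + 4p, so 1580 = 12p and p = 131.67.
Substituting into AD, y = 907.67.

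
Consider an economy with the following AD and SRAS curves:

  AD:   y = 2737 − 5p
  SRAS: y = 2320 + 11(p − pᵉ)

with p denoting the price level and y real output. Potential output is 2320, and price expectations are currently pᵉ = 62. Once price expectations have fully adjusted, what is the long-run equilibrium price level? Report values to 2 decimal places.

Long-run p = 83.40

Short run: with pᵉ = 62, SRAS is y = 1638 + 11p. Setting AD = SRAS gives 1099 = 16p, so p = 68.69 and y = 2737 − 5p = 2393.56.
Output 2393.56 is above potential 2320, so over time expected prices rise and SRAS shifts left until y returns to 2320.
Long run: y = 2320 on the AD curve gives 2320 = 2737 − 5p, so p = 83.40.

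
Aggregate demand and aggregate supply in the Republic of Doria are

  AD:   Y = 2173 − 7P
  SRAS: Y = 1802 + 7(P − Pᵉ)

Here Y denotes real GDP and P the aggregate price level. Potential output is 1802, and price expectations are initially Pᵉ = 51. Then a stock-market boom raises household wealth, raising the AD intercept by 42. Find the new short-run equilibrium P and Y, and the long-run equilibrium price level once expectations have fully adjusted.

Short run: P = 55, Y = 1830. Long run: P = 59.

AD shifts right: new AD is Y = 2215 − 7P. With Pᵉ = 51, SRAS is Y = 1445 + 7P.
Short run: 2215 − 7P = 1445 + 7P gives 770 = 14P, so P = 55 and Y = 2215 − 7·55 = 1830.
Y = 1830 is above potential 1802; expectations adjust and SRAS shifts left until Y = 1802.
Long run: on the new AD curve, 1802 = 2215 − 7P gives P = 59.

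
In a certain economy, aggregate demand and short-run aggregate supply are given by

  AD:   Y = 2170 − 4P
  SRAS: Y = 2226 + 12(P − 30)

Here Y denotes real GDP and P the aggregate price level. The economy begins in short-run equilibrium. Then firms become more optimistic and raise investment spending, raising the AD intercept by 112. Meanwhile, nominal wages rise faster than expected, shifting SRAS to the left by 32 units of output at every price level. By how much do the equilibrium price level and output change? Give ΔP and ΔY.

ΔP = +9, ΔY = +76

After both shocks: AD is Y = 2282 − 4P and SRAS is Y = 1834 + 12P.
Setting them equal: 448 = 16P, so P = 28.
Y = 2282 − 4·28 = 2170.
Initially P = 19, Y = 2094, so ΔP = +9 and ΔY = +76.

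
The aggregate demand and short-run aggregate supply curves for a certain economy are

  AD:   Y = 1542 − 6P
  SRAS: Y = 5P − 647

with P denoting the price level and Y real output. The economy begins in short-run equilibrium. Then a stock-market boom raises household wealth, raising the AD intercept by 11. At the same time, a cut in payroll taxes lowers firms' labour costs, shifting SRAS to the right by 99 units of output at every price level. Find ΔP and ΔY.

ΔP = -8, ΔY = +59

After both shocks: AD is Y = 1553 − 6P and SRAS is Y = 5P − 548.
Setting them equal: 2101 = 11P, so P = 191.
Y = 1553 − 6·191 = 407.
Initially P = 199, Y = 348, so ΔP = -8 and ΔY = +59.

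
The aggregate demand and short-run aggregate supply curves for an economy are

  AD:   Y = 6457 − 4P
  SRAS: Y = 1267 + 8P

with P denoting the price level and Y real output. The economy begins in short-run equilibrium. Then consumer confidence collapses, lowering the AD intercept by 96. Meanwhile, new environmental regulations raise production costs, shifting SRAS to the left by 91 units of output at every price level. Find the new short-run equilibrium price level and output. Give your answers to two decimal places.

After both shocks: AD is Y = 6361 − 4P and SRAS is Y = 1176 + 8P.
Setting them equal: 5185 = 12P, so P = 432.08.
Substituting into AD, Y = 4632.67.

P = 432.08, Y = 4632.67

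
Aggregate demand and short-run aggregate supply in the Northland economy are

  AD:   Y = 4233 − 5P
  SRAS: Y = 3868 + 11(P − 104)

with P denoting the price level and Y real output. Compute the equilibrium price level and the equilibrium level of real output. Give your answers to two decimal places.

P = 94.31, Y = 3761.44

Write SRAS as Y = 3868 + 11P − 1144 = 2724 + 11P.
Set AD = SRAS: 4233 − 5P = 2724 + 11P, so 1509 = 16P and P = 94.31.
Substituting into AD, Y = 4233 − 5P = 3761.44.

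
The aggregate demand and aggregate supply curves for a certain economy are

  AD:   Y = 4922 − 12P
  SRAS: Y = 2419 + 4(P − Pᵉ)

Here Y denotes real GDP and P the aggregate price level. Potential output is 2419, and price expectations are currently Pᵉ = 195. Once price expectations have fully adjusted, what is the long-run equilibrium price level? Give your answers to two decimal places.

Short run: with Pᵉ = 195, SRAS is Y = 1639 + 4P. Setting AD = SRAS gives 3283 = 16P, so P = 205.19 and Y = 4922 − 12P = 2459.75.
Output 2459.75 is above potential 2419, so over time expected prices rise and SRAS shifts left until Y returns to 2419.
Long run: Y = 2419 on the AD curve gives 2419 = 4922 − 12P, so P = 208.58.

Long-run P = 208.58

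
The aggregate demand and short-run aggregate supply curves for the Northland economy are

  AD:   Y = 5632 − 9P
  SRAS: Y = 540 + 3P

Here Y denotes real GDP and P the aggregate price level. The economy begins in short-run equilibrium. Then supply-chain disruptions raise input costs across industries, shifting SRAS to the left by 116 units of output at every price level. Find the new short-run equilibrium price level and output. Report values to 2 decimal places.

P = 434.00, Y = 1726.00

This is a negative supply shock: SRAS shifts left.
New SRAS: Y = 424 + 3P.
Set AD = SRAS: 5632 − 9P = 424 + 3P, so 5208 = 12P and P = 434.00.
Substituting into AD, Y = 1726.00.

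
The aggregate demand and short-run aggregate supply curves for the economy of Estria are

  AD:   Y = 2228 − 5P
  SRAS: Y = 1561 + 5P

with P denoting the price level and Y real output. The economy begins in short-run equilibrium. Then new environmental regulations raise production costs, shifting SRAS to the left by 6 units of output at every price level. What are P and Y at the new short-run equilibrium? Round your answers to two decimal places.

This is a negative supply shock: SRAS shifts left.
New SRAS: Y = 1555 + 5P.
Set AD = SRAS: 2228 − 5P = 1555 + 5P, so 673 = 10P and P = 67.30.
Substituting into AD, Y = 1891.50.

P = 67.30, Y = 1891.50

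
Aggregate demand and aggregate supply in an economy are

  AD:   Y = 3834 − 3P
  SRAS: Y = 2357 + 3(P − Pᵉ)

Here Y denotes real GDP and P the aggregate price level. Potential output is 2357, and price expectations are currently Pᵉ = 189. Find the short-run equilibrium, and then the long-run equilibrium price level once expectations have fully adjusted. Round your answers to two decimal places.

Short run: P = 340.67, Y = 2812.00. Long run: P = 492.33.

Short run: with Pᵉ = 189, SRAS is Y = 1790 + 3P. Setting AD = SRAS gives 2044 = 6P, so P = 340.67 and Y = 3834 − 3P = 2812.00.
Output 2812.00 is above potential 2357, so over time expected prices rise and SRAS shifts left until Y returns to 2357.
Long run: Y = 2357 on the AD curve gives 2357 = 3834 − 3P, so P = 492.33.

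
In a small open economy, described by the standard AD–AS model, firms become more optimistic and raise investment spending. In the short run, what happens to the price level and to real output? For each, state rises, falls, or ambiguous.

This is a positive demand shock: AD shifts right.
Moving along the upward-sloping SRAS curve, P rises and Y rises.

Price level: rises; output: rises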